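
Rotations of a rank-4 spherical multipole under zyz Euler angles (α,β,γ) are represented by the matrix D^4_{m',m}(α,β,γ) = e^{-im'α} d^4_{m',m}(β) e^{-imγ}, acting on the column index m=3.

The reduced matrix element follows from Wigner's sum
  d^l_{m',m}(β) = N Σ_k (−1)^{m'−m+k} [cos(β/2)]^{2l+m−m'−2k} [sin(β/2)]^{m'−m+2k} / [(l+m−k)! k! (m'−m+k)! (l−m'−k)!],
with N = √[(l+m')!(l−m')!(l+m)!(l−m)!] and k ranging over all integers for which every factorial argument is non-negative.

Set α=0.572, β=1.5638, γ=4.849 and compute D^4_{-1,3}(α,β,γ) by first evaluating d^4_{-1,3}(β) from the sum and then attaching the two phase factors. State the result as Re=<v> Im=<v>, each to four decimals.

Split into d^4_{-1,3}(β=1.5638) × two z-phases.
Half-angle: c=0.709576, s=0.704629. N=√(6·120·5040·1)=1904.940944
Admissible k: 4..5 (factorial args all ≥0)
  k=4: (−1)^0·1904.9409/(144)·0.7096^4·0.7046^4 = +0.826716
  k=5: (−1)^1·1904.9409/(240)·0.7096^2·0.7046^6 = -0.489137
d^4_{-1,3}(1.5638) = +0.826716 -0.489137 = +0.337579
Attach z-rotation phases: D = e^{-i(-1)(0.572)}·(+0.337579)·e^{-i(3)(4.849)} = +0.054505-0.333150i

Re=0.0545 Im=-0.3331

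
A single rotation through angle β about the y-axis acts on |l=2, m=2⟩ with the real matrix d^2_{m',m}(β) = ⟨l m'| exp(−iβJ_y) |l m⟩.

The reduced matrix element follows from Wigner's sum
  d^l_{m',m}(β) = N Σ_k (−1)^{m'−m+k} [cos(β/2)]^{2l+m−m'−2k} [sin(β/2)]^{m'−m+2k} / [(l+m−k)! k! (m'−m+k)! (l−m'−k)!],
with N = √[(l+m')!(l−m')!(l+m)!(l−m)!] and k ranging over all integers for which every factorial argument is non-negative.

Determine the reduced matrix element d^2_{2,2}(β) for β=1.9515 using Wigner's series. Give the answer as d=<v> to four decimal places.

d=0.0987

d^2_{2,2}(β=1.9515) via Wigner's sum:
c=cos(1.9515/2)=0.560547, s=sin(1.9515/2)=0.828123; N=√[24·1·24·1]=24.000000
k: max(0,(2)−(2))=0 … min(2+(2),2−(2))=0
  k=0: (−1)^0·24.0000/(24)·0.5605^4·0.8281^0 = +0.098730
d^2_{2,2}(1.9515) = +0.098730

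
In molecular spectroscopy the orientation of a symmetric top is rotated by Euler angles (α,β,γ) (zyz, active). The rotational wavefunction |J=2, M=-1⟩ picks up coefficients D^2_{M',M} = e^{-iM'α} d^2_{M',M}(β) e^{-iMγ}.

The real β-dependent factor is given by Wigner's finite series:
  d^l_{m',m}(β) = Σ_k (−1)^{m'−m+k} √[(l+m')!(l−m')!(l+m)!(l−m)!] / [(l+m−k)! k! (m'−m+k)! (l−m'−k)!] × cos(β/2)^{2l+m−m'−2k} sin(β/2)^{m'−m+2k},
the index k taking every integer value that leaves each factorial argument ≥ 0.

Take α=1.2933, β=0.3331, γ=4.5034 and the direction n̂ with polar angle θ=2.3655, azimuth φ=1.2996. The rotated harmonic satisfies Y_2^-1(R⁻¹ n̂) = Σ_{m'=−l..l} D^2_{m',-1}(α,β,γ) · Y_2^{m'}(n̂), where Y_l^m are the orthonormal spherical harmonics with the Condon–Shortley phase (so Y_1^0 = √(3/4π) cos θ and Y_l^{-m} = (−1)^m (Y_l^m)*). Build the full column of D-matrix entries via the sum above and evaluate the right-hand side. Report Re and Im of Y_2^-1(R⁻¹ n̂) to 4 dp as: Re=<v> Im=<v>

Re=0.0654 Im=0.3010

Need the full column D^2_{m',-1} for m'=−2..2 at α=1.2933, β=0.3331, γ=4.5034.
cos(β/2)=0.986163, sin(β/2)=0.165781
d^2_{-2,-1}: single k=1 term ⇒ +0.317988;  D = +0.219985+0.229615i
d^2_{-1,-1}: k∈[0..1] ⇒ +0.945789 -0.080184 = +0.865605;  D = +0.765178-0.404689i
d^2_{0,-1}: k∈[0..1] ⇒ -0.389454 +0.011006 = -0.378448;  D = +0.078517+0.370213i
d^2_{1,-1}: k∈[0..1] ⇒ +0.080184 -0.000755 = +0.079429;  D = -0.079242-0.005437i
d^2_{2,-1}: single k=0 term ⇒ -0.008986;  D = +0.003048-0.008454i
Y_2^{m'}(θ=2.3655,φ=1.2996) and Σ D·Y over m':
  (+0.2200+0.2296i)·(-0.1623-0.0978i)  (+0.7652-0.4047i)·(-0.1035+0.3721i)  (+0.0785+0.3702i)·(+0.1665+0.0000i)  (-0.0792-0.0054i)·(+0.1035+0.3721i)  (+0.0030-0.0085i)·(-0.1623+0.0978i)
Y_2^-1(R⁻¹ n̂) = +0.065401+0.301050i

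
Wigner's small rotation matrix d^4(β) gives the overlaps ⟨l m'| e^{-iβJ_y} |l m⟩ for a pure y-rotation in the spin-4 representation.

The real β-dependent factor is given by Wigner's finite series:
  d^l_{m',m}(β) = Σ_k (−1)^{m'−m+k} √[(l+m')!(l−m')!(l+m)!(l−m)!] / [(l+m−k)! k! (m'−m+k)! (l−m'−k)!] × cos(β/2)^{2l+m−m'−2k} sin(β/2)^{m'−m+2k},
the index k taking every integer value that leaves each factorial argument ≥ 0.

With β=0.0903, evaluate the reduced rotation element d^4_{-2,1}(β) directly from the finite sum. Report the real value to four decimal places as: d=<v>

d^4_{-2,1}(β=0.0903) via Wigner's sum:
c=cos(0.0903/2)=0.998981, s=sin(0.0903/2)=0.045135; N=√[2·720·120·6]=1018.233765
k∈{3,4,5} keeps every argument non-negative
  k=3: (−1)^0·1018.2338/(72)·0.9990^5·0.0451^3 = +0.001294
  k=4: (−1)^1·1018.2338/(48)·0.9990^3·0.0451^5 = -0.000004
  k=5: (−1)^2·1018.2338/(240)·0.9990^1·0.0451^7 = +0.000000
d^4_{-2,1}(0.0903) = +0.001294 -0.000004 +0.000000 = +0.001290

d=0.0013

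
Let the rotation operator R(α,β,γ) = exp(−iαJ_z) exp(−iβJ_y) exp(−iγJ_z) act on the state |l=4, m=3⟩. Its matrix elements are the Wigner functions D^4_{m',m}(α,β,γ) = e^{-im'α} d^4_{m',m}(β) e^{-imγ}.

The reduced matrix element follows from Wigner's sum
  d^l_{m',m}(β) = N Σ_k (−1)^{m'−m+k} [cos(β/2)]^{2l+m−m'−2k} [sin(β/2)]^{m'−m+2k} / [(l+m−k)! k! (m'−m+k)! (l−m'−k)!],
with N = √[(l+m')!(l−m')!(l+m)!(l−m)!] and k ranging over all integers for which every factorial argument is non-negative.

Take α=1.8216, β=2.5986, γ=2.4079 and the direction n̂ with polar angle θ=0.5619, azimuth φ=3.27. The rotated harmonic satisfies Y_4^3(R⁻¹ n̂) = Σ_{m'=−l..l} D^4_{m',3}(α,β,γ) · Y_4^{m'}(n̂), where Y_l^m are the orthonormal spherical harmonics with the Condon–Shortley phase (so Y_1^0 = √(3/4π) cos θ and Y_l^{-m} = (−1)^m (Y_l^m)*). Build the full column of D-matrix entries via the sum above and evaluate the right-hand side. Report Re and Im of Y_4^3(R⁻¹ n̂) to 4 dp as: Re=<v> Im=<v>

Need the full column D^4_{m',3} for m'=−4..4 at α=1.8216, β=2.5986, γ=2.4079.
cos(β/2)=0.268173, sin(β/2)=0.963371
d^4_{-4,3}: single k=7 term ⇒ +0.584137;  D = +0.582989+0.036601i
d^4_{-3,3}: k∈[6..7] ⇒ +0.402429 -0.741904 = -0.339474;  D = +0.063480+0.333486i
d^4_{-2,3}: k∈[5..6] ⇒ +0.179638 -0.772740 = -0.593102;  D = +0.536886-0.252039i
d^4_{-1,3}: k∈[4..5] ⇒ +0.058932 -0.456312 = -0.397379;  D = -0.252858-0.306550i
d^4_{0,3}: k∈[3..4] ⇒ +0.014673 -0.189355 = -0.174682;  D = -0.102953+0.141119i
d^4_{1,3}: k∈[2..3] ⇒ +0.002740 -0.058932 = -0.056192;  D = +0.052195+0.020816i
d^4_{2,3}: k∈[1..2] ⇒ +0.000360 -0.013920 = -0.013561;  D = +0.001740-0.013448i
d^4_{3,3}: k∈[0..1] ⇒ +0.000027 -0.002416 = -0.002390;  D = -0.002372+0.000291i
d^4_{4,3}: single k=0 term ⇒ -0.000272;  D = +0.000099+0.000253i
Y_4^{m'}(θ=0.5619,φ=3.27) and Σ D·Y over m':
  (+0.5830+0.0366i)·(+0.0311-0.0175i)  (+0.0635+0.3335i)·(-0.1485+0.0602i)  (+0.5369-0.2520i)·(+0.3686-0.0968i)  (-0.2529-0.3066i)·(-0.4258+0.0550i)  (-0.1030+0.1411i)·(-0.0565+0.0000i)  (+0.0522+0.0208i)·(+0.4258+0.0550i)  (+0.0017-0.0134i)·(+0.3686+0.0968i)  (-0.0024+0.0003i)·(+0.1485+0.0602i)  (+0.0001+0.0003i)·(+0.0311+0.0175i)
Y_4^3(R⁻¹ n̂) = +0.315737-0.084116i

Re=0.3157 Im=-0.0841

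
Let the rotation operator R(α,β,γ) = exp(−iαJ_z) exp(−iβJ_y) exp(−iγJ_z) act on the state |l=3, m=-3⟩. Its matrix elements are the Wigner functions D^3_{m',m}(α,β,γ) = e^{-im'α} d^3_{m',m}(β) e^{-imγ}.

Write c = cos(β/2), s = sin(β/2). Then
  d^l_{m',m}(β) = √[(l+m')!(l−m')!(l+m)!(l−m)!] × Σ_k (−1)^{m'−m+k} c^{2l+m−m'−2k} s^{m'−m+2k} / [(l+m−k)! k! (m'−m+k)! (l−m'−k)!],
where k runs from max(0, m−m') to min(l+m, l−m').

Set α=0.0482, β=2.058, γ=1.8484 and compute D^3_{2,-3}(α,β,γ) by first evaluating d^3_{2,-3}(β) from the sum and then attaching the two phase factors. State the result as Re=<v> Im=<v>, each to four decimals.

Re=-0.3917 Im=0.4321

Split into d^3_{2,-3}(β=2.058) × two z-phases.
With c≡cos(β/2)=0.515676 and s≡sin(β/2)=0.856784, N=[120·1·1·720]^{1/2}=293.938769
The bounds max(0,m−m')=0 and min(l+m,l−m')=0 give 1 term
  k=0: (−1)^5·293.9388/(120)·0.5157^1·0.8568^5 = -0.583188
d^3_{2,-3}(2.058) = -0.583188
Phases: e^{-i·(2)·0.0482}=+0.995357-0.096251i, e^{-i·(-3)·1.8484}=+0.739826-0.672799i ⇒ D=-0.391688+0.432074i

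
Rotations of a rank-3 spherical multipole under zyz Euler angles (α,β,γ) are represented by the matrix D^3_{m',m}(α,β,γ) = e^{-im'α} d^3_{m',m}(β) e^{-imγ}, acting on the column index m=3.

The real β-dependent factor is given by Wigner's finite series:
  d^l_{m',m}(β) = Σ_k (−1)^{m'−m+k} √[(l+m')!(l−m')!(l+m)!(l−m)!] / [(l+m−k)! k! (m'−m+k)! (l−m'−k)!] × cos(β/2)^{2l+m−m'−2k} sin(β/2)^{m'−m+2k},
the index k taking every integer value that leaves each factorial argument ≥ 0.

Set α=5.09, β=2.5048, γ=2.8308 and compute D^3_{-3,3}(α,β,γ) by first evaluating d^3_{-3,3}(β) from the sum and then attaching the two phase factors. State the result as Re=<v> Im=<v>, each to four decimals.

Split into d^3_{-3,3}(β=2.5048) × two z-phases.
With c≡cos(β/2)=0.313044 and s≡sin(β/2)=0.949739, N=[1·720·720·1]^{1/2}=720.000000
Admissible k: 6..6 (factorial args all ≥0)
  k=6: (−1)^0·720.0000/(720)·0.3130^0·0.9497^6 = +0.733879
d^3_{-3,3}(2.5048) = +0.733879
Attach z-rotation phases: D = e^{-i(-3)(5.09)}·(+0.733879)·e^{-i(3)(2.8308)} = +0.645995+0.348238i

Re=0.6460 Im=0.3482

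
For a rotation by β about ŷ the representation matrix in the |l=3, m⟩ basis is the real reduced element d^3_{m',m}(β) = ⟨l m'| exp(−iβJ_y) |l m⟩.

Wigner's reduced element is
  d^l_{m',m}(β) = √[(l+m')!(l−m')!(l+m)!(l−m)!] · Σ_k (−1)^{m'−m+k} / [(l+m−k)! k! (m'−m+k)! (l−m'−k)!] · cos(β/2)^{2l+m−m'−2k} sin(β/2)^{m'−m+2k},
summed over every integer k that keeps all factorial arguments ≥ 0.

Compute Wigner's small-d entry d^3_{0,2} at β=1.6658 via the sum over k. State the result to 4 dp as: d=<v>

d^3_{0,2}(β=1.6658) via Wigner's sum:
Half-angle: c=0.672733, s=0.739885. N=√(6·6·120·1)=65.726707
k∈{2,3} keeps every argument non-negative
  k=2: (−1)^0·65.7267/(12)·0.6727^4·0.7399^2 = +0.614130
  k=3: (−1)^1·65.7267/(12)·0.6727^2·0.7399^4 = -0.742855
d^3_{0,2}(1.6658) = +0.614130 -0.742855 = -0.128725

d=-0.1287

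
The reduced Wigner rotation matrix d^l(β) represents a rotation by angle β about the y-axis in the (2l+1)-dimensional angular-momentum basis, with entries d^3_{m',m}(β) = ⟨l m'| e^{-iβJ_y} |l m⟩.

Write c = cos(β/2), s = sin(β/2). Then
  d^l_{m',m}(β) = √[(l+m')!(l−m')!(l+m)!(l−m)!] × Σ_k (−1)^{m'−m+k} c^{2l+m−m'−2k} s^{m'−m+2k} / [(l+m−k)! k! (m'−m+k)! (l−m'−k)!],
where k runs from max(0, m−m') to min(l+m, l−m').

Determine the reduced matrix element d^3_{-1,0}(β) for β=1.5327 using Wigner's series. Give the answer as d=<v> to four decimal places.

d=-0.4296

d^3_{-1,0}(β=1.5327) via Wigner's sum:
Half-angle: c=0.720447, s=0.693510. N=√(2·24·6·6)=41.569219
k∈{1,2,3} keeps every argument non-negative
  k=1: (−1)^0·41.5692/(12)·0.7204^5·0.6935^1 = +0.466287
  k=2: (−1)^1·41.5692/(4)·0.7204^3·0.6935^3 = -1.296212
  k=3: (−1)^2·41.5692/(12)·0.7204^1·0.6935^5 = +0.400366
d^3_{-1,0}(1.5327) = +0.466287 -1.296212 +0.400366 = -0.429560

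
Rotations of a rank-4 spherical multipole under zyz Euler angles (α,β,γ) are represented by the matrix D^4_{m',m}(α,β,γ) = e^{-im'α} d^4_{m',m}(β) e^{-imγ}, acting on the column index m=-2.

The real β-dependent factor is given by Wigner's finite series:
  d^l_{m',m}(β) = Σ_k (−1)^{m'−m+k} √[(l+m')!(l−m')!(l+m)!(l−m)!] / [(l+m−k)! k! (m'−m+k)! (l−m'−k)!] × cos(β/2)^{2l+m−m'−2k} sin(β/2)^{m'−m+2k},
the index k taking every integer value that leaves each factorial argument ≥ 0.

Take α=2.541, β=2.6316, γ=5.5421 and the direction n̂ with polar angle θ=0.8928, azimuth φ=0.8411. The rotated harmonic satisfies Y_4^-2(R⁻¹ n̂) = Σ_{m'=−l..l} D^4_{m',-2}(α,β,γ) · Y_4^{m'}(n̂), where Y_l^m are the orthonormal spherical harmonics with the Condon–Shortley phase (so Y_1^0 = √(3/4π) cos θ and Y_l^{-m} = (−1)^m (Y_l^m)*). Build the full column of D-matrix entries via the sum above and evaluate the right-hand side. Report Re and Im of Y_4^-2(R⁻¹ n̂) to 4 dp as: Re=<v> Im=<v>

Re=-0.1919 Im=0.2574

Need the full column D^4_{m',-2} for m'=−4..4 at α=2.541, β=2.6316, γ=5.5421.
cos(β/2)=0.252242, sin(β/2)=0.967664
d^4_{-4,-2}: single k=2 term ⇒ +0.001276;  D = -0.000940+0.000863i
d^4_{-3,-2}: k∈[1..2] ⇒ +0.000235 -0.010386 = -0.010151;  D = -0.010048+0.001440i
d^4_{-2,-2}: k∈[0..2] ⇒ +0.000016 -0.002894 +0.053243 = +0.050365;  D = -0.045169-0.022280i
d^4_{-1,-2}: k∈[0..2] ⇒ -0.000267 +0.019628 -0.192571 = -0.173210;  D = -0.084854-0.151001i
d^4_{0,-2}: k∈[0..2] ⇒ +0.002288 -0.089796 +0.495568 = +0.408060;  D = +0.036117-0.406459i
d^4_{1,-2}: k∈[0..2] ⇒ -0.013085 +0.288856 -0.850210 = -0.574439;  D = +0.365305-0.443320i
d^4_{2,-2}: k∈[0..2] ⇒ +0.053243 -0.626850 +0.768772 = +0.195164;  D = +0.187511-0.054120i
d^4_{3,-2}: k∈[0..1] ⇒ -0.152848 +0.749815 = +0.596967;  D = -0.566736-0.187563i
d^4_{4,-2}: single k=0 term ⇒ +0.276415;  D = +0.167414+0.219950i
Y_4^{m'}(θ=0.8928,φ=0.8411) and Σ D·Y over m':
  (-0.0009+0.0009i)·(-0.1588+0.0360i)  (-0.0100+0.0014i)·(-0.3022-0.2150i)  (-0.0452-0.0223i)·(-0.0396-0.3537i)  (-0.0849-0.1510i)·(-0.0379+0.0424i)  (+0.0361-0.4065i)·(-0.3581+0.0000i)  (+0.3653-0.4433i)·(+0.0379+0.0424i)  (+0.1875-0.0541i)·(-0.0396+0.3537i)  (-0.5667-0.1876i)·(+0.3022-0.2150i)  (+0.1674+0.2199i)·(-0.1588-0.0360i)
Y_4^-2(R⁻¹ n̂) = -0.191866+0.257443i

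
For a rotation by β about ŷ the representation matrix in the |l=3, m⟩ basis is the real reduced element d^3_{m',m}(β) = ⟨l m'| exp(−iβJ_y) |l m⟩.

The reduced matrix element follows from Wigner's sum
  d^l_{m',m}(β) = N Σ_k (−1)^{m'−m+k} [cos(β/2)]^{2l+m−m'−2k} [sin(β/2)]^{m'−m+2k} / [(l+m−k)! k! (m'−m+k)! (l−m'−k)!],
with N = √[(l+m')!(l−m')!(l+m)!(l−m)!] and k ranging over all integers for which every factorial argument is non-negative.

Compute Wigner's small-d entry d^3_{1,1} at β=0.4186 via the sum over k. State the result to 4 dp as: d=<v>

d=0.5705

d^3_{1,1}(β=0.4186) via Wigner's sum:
With c≡cos(β/2)=0.978177 and s≡sin(β/2)=0.207775, N=[24·2·24·2]^{1/2}=48.000000
k: max(0,(1)−(1))=0 … min(3+(1),3−(1))=2
  k=0: (−1)^0·48.0000/(48)·0.9782^6·0.2078^0 = +0.875999
  k=1: (−1)^1·48.0000/(6)·0.9782^4·0.2078^2 = -0.316189
  k=2: (−1)^2·48.0000/(8)·0.9782^2·0.2078^4 = +0.010699
d^3_{1,1}(0.4186) = +0.875999 -0.316189 +0.010699 = +0.570510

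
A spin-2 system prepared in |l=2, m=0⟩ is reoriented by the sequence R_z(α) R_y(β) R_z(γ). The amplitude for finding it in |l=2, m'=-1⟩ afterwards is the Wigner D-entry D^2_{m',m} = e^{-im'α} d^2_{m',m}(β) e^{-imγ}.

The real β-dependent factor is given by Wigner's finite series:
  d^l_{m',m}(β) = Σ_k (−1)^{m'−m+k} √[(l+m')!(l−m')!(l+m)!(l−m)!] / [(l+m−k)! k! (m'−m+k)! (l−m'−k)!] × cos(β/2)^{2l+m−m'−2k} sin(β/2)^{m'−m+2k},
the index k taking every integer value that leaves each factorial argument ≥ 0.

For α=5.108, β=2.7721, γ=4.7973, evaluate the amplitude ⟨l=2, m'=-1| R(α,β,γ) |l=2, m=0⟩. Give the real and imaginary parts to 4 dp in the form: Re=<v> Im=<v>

Re=-0.1589 Im=0.3806

D^2_{-1,0}(5.108,2.7721,4.7973) = e^{-i·-1·5.108}·d^2_{-1,0}(2.7721)·e^{-i·0·4.7973}. Compute d first:
Half-angle: c=0.183697, s=0.982983. N=√(1·6·2·2)=4.898979
Admissible k: 1..2 (factorial args all ≥0)
  k=1: (−1)^0·4.8990/(2)·0.1837^3·0.9830^1 = +0.014926
  k=2: (−1)^1·4.8990/(2)·0.1837^1·0.9830^3 = -0.427382
d^2_{-1,0}(2.7721) = +0.014926 -0.427382 = -0.412456
Phases: e^{-i·(-1)·5.108}=+0.385372-0.922761i, e^{-i·(0)·4.7973}=+1.000000+0.000000i ⇒ D=-0.158949+0.380599i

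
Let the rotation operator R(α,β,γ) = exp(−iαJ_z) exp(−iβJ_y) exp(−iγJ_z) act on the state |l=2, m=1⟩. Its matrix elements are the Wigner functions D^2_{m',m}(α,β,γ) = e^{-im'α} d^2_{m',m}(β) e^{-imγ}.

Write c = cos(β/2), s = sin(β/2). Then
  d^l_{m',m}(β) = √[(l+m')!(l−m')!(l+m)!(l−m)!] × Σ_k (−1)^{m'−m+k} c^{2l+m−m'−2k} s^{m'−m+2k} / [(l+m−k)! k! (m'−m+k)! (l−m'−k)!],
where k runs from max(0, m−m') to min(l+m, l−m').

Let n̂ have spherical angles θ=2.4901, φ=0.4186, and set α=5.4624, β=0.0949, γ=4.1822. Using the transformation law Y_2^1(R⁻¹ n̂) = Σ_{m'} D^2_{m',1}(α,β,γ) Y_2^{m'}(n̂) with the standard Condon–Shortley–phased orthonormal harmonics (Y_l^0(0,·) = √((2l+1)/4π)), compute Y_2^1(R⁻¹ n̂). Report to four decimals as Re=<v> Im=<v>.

Need the full column D^2_{m',1} for m'=−2..2 at α=5.4624, β=0.0949, γ=4.1822.
cos(β/2)=0.998874, sin(β/2)=0.047432
d^2_{-2,1}: single k=3 term ⇒ +0.000213;  D = +0.000191+0.000095i
d^2_{-1,1}: k∈[2..3] ⇒ +0.006734 -0.000005 = +0.006729;  D = +0.001928+0.006447i
d^2_{0,1}: k∈[1..2] ⇒ +0.115793 -0.000261 = +0.115532;  D = -0.058424+0.099671i
d^2_{1,1}: k∈[0..1] ⇒ +0.995505 -0.006734 = +0.988771;  D = -0.964978+0.215607i
d^2_{2,1}: single k=0 term ⇒ -0.094544;  D = +0.077979+0.053459i
Y_2^{m'}(θ=2.4901,φ=0.4186) and Σ D·Y over m':
  (+0.0002+0.0001i)·(+0.0951-0.1055i)  (+0.0019+0.0064i)·(-0.3403+0.1514i)  (-0.0584+0.0997i)·(+0.2829+0.0000i)  (-0.9650+0.2156i)·(+0.3403+0.1514i)  (+0.0780+0.0535i)·(+0.0951+0.1055i)
Y_2^1(R⁻¹ n̂) = -0.377425-0.033141i

Re=-0.3774 Im=-0.0331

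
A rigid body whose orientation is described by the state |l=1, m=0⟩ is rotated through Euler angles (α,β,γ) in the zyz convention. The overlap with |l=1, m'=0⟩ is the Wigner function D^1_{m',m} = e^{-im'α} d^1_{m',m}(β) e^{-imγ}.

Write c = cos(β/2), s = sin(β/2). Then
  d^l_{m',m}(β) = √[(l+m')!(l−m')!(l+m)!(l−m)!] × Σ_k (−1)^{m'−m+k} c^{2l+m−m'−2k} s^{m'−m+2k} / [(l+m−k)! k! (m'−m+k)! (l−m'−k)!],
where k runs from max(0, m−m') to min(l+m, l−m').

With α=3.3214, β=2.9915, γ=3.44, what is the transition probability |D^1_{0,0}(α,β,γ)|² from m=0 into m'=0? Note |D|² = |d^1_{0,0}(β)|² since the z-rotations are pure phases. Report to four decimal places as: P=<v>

First d^1_{0,0}(β=2.9915), then the phase factors e^{-i(0)α} and e^{-i(0)γ}:
With c≡cos(β/2)=0.074976 and s≡sin(β/2)=0.997185, N=[1·1·1·1]^{1/2}=1.000000
Admissible k: 0..1 (factorial args all ≥0)
  k=0: (−1)^0·1.0000/(1)·0.0750^2·0.9972^0 = +0.005621
  k=1: (−1)^1·1.0000/(1)·0.0750^0·0.9972^2 = -0.994379
d^1_{0,0}(2.9915) = +0.005621 -0.994379 = -0.988757
|D^1_{0,0}|² = |d^1_{0,0}(β)|² = (-0.988757)² = 0.977641 (the z-rotation phases have unit modulus)

P=0.9776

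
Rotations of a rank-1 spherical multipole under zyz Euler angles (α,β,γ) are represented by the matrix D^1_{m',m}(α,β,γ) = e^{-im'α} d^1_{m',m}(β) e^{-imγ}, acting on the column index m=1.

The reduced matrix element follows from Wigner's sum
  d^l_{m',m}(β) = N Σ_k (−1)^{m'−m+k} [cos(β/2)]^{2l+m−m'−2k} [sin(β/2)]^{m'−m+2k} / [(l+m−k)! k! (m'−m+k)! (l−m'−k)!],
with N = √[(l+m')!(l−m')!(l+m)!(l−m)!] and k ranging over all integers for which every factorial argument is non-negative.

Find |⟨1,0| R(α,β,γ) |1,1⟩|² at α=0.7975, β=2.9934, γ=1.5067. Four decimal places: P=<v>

First d^1_{0,1}(β=2.9934), then the phase factors e^{-i(0)α} and e^{-i(1)γ}:
Half-angle: c=0.074029, s=0.997256. N=√(1·1·2·1)=1.414214
k: max(0,(1)−(0))=1 … min(1+(1),1−(0))=1
  k=1: (−1)^0·1.4142/(1)·0.0740^1·0.9973^1 = +0.104405
d^1_{0,1}(2.9934) = +0.104405
|D^1_{0,1}|² = |d^1_{0,1}(β)|² = (+0.104405)² = 0.010900 (the z-rotation phases have unit modulus)

P=0.0109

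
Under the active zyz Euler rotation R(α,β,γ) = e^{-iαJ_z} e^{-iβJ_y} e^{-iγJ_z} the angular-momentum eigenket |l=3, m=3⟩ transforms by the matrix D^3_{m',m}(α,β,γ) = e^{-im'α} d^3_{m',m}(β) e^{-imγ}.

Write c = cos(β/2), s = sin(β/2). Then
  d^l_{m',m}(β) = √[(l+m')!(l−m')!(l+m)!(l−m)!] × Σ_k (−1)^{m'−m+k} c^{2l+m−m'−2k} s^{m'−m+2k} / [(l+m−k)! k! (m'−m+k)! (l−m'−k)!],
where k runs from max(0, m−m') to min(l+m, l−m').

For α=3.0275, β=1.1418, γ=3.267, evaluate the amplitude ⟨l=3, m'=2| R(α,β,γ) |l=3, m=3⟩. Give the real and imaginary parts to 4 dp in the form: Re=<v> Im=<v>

D^3_{2,3}(3.0275,1.1418,3.267) = e^{-i·2·3.0275}·d^3_{2,3}(1.1418)·e^{-i·3·3.267}. Compute d first:
c=cos(1.1418/2)=0.841415, s=sin(1.1418/2)=0.540390; N=√[120·1·720·1]=293.938769
The bounds max(0,m−m')=1 and min(l+m,l−m')=1 give 1 term
  k=1: (−1)^0·293.9388/(120)·0.8414^5·0.5404^1 = +0.558256
d^3_{2,3}(1.1418) = +0.558256
Attach z-rotation phases: D = e^{-i(2)(3.0275)}·(+0.558256)·e^{-i(3)(3.267)} = -0.552151+0.082341i

Re=-0.5522 Im=0.0823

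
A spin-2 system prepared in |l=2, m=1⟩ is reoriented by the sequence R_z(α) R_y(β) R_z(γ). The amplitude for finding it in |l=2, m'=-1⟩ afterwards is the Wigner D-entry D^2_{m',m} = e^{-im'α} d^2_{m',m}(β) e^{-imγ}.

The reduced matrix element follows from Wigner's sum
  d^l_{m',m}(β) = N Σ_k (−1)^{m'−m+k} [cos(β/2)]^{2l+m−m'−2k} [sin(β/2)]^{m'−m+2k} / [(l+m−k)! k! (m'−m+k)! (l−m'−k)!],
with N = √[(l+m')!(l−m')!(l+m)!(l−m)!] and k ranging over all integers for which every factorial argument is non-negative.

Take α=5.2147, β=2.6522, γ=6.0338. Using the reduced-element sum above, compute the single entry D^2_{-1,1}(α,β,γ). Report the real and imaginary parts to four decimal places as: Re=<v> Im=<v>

Re=-0.4919 Im=0.5262

D^2_{-1,1}(5.2147,2.6522,6.0338) = e^{-i·-1·5.2147}·d^2_{-1,1}(2.6522)·e^{-i·1·6.0338}. Compute d first:
Half-angle: c=0.242262, s=0.970211. N=√(1·6·6·1)=6.000000
The bounds max(0,m−m')=2 and min(l+m,l−m')=3 give 2 terms
  k=2: (−1)^0·6.0000/(2)·0.2423^2·0.9702^2 = +0.165738
  k=3: (−1)^1·6.0000/(6)·0.2423^0·0.9702^4 = -0.886063
d^2_{-1,1}(2.6522) = +0.165738 -0.886063 = -0.720325
Phases: e^{-i·(-1)·5.2147}=+0.481452-0.876472i, e^{-i·(1)·6.0338}=+0.969064+0.246808i ⇒ D=-0.491895+0.526220i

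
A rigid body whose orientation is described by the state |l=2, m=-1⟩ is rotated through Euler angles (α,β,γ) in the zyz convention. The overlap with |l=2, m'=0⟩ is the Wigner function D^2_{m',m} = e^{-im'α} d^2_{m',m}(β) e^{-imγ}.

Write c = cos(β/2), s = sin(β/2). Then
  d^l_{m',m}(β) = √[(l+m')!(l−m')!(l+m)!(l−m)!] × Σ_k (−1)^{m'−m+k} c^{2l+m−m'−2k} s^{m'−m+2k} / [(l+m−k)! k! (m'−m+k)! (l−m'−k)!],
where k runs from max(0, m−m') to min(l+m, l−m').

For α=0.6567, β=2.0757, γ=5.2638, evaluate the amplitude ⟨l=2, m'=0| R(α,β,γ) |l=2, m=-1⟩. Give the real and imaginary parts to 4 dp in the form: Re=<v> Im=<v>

Re=0.2716 Im=-0.4417

First d^2_{0,-1}(β=2.0757), then the phase factors e^{-i(0)α} and e^{-i(-1)γ}:
c=cos(2.0757/2)=0.508073, s=sin(2.0757/2)=0.861314; N=√[2·2·1·6]=4.898979
k∈{0,1} keeps every argument non-negative
  k=0: (−1)^1·4.8990/(2)·0.5081^3·0.8613^1 = -0.276704
  k=1: (−1)^2·4.8990/(2)·0.5081^1·0.8613^3 = +0.795218
d^2_{0,-1}(2.0757) = -0.276704 +0.795218 = +0.518514
D = (+1.000000+0.000000i)·(+0.518514)·(+0.523890-0.851786i) = +0.271644-0.441663i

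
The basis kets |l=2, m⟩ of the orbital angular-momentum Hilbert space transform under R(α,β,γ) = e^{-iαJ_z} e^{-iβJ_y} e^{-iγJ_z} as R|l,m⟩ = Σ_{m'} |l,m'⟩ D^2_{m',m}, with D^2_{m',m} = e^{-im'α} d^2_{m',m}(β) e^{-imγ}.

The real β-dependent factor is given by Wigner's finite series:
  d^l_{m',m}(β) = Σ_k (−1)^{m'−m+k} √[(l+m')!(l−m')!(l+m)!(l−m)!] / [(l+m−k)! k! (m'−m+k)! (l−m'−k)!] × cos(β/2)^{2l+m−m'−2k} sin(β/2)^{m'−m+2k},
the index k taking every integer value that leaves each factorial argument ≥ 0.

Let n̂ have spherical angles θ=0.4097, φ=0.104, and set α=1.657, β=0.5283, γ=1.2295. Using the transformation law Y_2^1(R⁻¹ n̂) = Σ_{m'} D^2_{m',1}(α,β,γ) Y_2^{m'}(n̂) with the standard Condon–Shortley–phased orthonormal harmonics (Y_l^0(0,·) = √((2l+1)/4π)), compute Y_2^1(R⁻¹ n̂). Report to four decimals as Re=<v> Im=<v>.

Need the full column D^2_{m',1} for m'=−2..2 at α=1.657, β=0.5283, γ=1.2295.
cos(β/2)=0.965315, sin(β/2)=0.261089
d^2_{-2,1}: single k=3 term ⇒ +0.034361;  D = -0.016885+0.029926i
d^2_{-1,1}: k∈[2..3] ⇒ +0.190562 -0.004647 = +0.185915;  D = +0.169184+0.077080i
d^2_{0,1}: k∈[1..2] ⇒ +0.575269 -0.042083 = +0.533186;  D = +0.178462-0.502432i
d^2_{1,1}: k∈[0..1] ⇒ +0.868312 -0.190562 = +0.677750;  D = -0.655818-0.171020i
d^2_{2,1}: single k=0 term ⇒ -0.469705;  D = +0.078951-0.463022i
Y_2^{m'}(θ=0.4097,φ=0.104) and Σ D·Y over m':
  (-0.0169+0.0299i)·(+0.0600-0.0127i)  (+0.1692+0.0771i)·(+0.2807-0.0293i)  (+0.1785-0.5024i)·(+0.4807+0.0000i)  (-0.6558-0.1710i)·(-0.2807-0.0293i)  (+0.0790-0.4630i)·(+0.0600+0.0127i)
Y_2^1(R⁻¹ n̂) = +0.324597-0.182344i

Re=0.3246 Im=-0.1823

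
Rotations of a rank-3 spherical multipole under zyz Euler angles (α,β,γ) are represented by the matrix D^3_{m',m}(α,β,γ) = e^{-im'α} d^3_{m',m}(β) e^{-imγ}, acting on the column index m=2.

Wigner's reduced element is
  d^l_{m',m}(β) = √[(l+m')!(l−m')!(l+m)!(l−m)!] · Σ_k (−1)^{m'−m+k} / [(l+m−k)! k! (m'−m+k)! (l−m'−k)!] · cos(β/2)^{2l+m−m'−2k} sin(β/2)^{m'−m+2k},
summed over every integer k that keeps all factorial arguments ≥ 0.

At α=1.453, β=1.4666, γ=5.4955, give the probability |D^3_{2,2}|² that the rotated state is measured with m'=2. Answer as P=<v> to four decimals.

Split into d^3_{2,2}(β=1.4666) × two z-phases.
Half-angle: c=0.742970, s=0.669325. N=√(120·1·120·1)=120.000000
Admissible k: 0..1 (factorial args all ≥0)
  k=0: (−1)^0·120.0000/(120)·0.7430^6·0.6693^0 = +0.168200
  k=1: (−1)^1·120.0000/(24)·0.7430^4·0.6693^2 = -0.682541
d^3_{2,2}(1.4666) = +0.168200 -0.682541 = -0.514340
|D^3_{2,2}|² = |d^3_{2,2}(β)|² = (-0.514340)² = 0.264546 (the z-rotation phases have unit modulus)

P=0.2645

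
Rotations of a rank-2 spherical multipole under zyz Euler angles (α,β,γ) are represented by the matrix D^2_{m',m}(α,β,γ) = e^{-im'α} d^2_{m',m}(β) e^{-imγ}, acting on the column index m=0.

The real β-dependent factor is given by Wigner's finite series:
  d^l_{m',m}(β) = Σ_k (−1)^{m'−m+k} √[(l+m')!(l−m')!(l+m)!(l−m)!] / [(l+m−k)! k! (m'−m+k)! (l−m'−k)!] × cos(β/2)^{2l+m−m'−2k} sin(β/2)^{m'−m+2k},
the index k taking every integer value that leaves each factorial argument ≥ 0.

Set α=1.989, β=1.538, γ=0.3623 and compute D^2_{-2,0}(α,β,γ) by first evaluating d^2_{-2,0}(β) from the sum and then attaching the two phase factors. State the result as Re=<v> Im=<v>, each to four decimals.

D^2_{-2,0}(1.989,1.538,0.3623) = e^{-i·-2·1.989}·d^2_{-2,0}(1.538)·e^{-i·0·0.3623}. Compute d first:
c=cos(1.538/2)=0.718606, s=sin(1.538/2)=0.695417; N=√[1·24·2·2]=9.797959
Admissible k: 2..2 (factorial args all ≥0)
  k=2: (−1)^0·9.7980/(4)·0.7186^2·0.6954^2 = +0.611714
d^2_{-2,0}(1.538) = +0.611714
Phases: e^{-i·(-2)·1.989}=-0.670134-0.742240i, e^{-i·(0)·0.3623}=+1.000000+0.000000i ⇒ D=-0.409930-0.454039i

Re=-0.4099 Im=-0.4540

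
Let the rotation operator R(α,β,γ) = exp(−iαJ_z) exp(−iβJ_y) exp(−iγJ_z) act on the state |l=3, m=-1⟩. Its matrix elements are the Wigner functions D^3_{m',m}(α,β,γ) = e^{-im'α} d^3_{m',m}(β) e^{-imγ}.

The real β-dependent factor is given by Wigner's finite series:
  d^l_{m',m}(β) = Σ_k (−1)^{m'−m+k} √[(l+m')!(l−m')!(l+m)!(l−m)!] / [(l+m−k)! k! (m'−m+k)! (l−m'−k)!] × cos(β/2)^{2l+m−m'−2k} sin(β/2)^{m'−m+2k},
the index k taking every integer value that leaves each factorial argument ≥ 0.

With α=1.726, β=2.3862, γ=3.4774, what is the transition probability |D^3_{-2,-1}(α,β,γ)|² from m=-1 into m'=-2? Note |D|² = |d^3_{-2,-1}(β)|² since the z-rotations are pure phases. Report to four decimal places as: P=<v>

First d^3_{-2,-1}(β=2.3862), then the phase factors e^{-i(-2)α} and e^{-i(-1)γ}:
c=cos(2.3862/2)=0.368780, s=sin(2.3862/2)=0.929517; N=√[1·120·2·24]=75.894664
k∈{1,2} keeps every argument non-negative
  k=1: (−1)^0·75.8947/(24)·0.3688^5·0.9295^1 = +0.020049
  k=2: (−1)^1·75.8947/(12)·0.3688^3·0.9295^3 = -0.254744
d^3_{-2,-1}(2.3862) = +0.020049 -0.254744 = -0.234695
|D^3_{-2,-1}|² = |d^3_{-2,-1}(β)|² = (-0.234695)² = 0.055082 (the z-rotation phases have unit modulus)

P=0.0551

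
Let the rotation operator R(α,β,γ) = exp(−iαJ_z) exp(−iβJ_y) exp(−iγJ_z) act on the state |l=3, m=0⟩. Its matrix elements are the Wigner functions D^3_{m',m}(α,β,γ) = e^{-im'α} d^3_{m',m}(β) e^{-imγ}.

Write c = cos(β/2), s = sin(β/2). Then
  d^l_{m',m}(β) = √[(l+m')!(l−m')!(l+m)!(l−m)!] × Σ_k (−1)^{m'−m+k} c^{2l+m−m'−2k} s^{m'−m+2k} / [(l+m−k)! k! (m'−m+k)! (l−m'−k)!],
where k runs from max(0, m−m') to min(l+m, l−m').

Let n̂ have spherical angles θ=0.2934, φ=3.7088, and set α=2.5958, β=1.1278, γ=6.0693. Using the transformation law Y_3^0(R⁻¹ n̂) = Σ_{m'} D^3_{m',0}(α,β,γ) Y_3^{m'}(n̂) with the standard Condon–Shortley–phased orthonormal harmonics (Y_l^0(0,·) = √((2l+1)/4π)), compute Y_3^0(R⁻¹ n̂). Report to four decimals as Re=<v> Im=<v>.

Re=-0.3174 Im=0.0000

Need the full column D^3_{m',0} for m'=−3..3 at α=2.5958, β=1.1278, γ=6.0693.
cos(β/2)=0.845177, sin(β/2)=0.534486
d^3_{-3,0}: single k=3 term ⇒ +0.412257;  D = +0.027428+0.411344i
d^3_{-2,0}: k∈[2..3] ⇒ +0.798408 -0.319303 = +0.479105;  D = +0.220905-0.425138i
d^3_{-1,0}: k∈[1..3] ⇒ +0.798483 -0.957999 +0.127709 = -0.031807;  D = +0.027186-0.016511i
d^3_{0,0}: k∈[0..3] ⇒ +0.364490 -1.311918 +0.524668 -0.023314 = -0.446074;  D = -0.446074+0.000000i
d^3_{1,0}: k∈[0..2] ⇒ -0.798483 +0.957999 -0.127709 = +0.031807;  D = -0.027186-0.016511i
d^3_{2,0}: k∈[0..1] ⇒ +0.798408 -0.319303 = +0.479105;  D = +0.220905+0.425138i
d^3_{3,0}: single k=0 term ⇒ -0.412257;  D = -0.027428+0.411344i
Y_3^{m'}(θ=0.2934,φ=3.7088) and Σ D·Y over m':
  (+0.0274+0.4113i)·(+0.0013+0.0100i)  (+0.2209-0.4251i)·(+0.0346-0.0742i)  (+0.0272-0.0165i)·(-0.2824+0.1799i)  (-0.4461+0.0000i)·(+0.5651+0.0000i)  (-0.0272-0.0165i)·(+0.2824+0.1799i)  (+0.2209+0.4251i)·(+0.0346+0.0742i)  (-0.0274+0.4113i)·(-0.0013+0.0100i)
Y_3^0(R⁻¹ n̂) = -0.317407-0.000000i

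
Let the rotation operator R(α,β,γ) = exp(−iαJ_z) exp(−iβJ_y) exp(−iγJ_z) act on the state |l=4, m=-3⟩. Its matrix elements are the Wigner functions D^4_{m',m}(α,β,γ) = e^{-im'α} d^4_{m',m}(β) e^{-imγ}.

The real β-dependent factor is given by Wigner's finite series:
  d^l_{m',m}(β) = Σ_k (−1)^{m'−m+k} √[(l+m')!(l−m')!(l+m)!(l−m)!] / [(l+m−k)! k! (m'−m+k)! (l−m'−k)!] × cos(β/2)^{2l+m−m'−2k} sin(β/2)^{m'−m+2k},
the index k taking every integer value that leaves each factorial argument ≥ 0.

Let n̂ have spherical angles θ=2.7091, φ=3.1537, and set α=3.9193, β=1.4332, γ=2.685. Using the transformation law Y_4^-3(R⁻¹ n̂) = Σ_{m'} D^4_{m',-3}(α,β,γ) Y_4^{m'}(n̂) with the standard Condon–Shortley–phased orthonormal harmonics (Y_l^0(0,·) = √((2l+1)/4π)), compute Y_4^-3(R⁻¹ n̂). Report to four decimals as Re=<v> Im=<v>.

Need the full column D^4_{m',-3} for m'=−4..4 at α=3.9193, β=1.4332, γ=2.685.
cos(β/2)=0.754043, sin(β/2)=0.656825
d^4_{-4,-3}: single k=1 term ⇒ +0.257495;  D = +0.043628-0.253772i
d^4_{-3,-3}: k∈[0..1] ⇒ +0.104513 -0.555104 = -0.450591;  D = -0.257187-0.369983i
d^4_{-2,-3}: k∈[0..1] ⇒ -0.340634 +0.775381 = +0.434747;  D = -0.427278-0.080242i
d^4_{-1,-3}: k∈[0..1] ⇒ +0.629429 -0.795980 = -0.166551;  D = -0.138202+0.092949i
d^4_{0,-3}: k∈[0..1] ⇒ -0.817323 +0.620155 = -0.197168;  D = +0.039368-0.193198i
d^4_{1,-3}: k∈[0..1] ⇒ +0.795980 -0.362376 = +0.433604;  D = -0.236423-0.363478i
d^4_{2,-3}: k∈[0..1] ⇒ -0.588331 +0.148801 = -0.439529;  D = -0.429278-0.094374i
d^4_{3,-3}: k∈[0..1] ⇒ +0.319586 -0.034641 = +0.284944;  D = -0.241223+0.151674i
d^4_{4,-3}: single k=0 term ⇒ -0.112483;  D = -0.025839+0.109475i
Y_4^{m'}(θ=2.7091,φ=3.1537) and Σ D·Y over m':
  (+0.0436-0.2538i)·(+0.0136-0.0007i)  (-0.2572-0.3700i)·(+0.0836-0.0030i)  (-0.4273-0.0802i)·(+0.2803-0.0068i)  (-0.1382+0.0929i)·(+0.4987-0.0060i)  (+0.0394-0.1932i)·(+0.2172+0.0000i)  (-0.2364-0.3635i)·(-0.4987-0.0060i)  (-0.4293-0.0944i)·(+0.2803+0.0068i)  (-0.2412+0.1517i)·(-0.0836-0.0030i)  (-0.0258+0.1095i)·(+0.0136+0.0007i)
Y_4^-3(R⁻¹ n̂) = -0.186053+0.094847i

Re=-0.1861 Im=0.0948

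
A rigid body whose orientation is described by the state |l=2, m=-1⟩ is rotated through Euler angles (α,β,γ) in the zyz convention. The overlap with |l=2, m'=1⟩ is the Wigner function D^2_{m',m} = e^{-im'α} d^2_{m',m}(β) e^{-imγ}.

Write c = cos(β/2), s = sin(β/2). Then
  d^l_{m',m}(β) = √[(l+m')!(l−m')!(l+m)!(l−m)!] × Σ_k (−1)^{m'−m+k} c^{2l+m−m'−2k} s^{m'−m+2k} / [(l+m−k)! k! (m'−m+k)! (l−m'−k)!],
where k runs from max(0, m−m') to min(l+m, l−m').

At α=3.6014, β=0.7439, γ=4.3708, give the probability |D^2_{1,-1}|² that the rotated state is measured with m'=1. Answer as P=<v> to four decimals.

P=0.1066

First d^2_{1,-1}(β=0.7439), then the phase factors e^{-i(1)α} and e^{-i(-1)γ}:
c=cos(0.7439/2)=0.931620, s=sin(0.7439/2)=0.363433; N=√[6·1·1·6]=6.000000
k∈{0,1} keeps every argument non-negative
  k=0: (−1)^2·6.0000/(2)·0.9316^2·0.3634^2 = +0.343912
  k=1: (−1)^3·6.0000/(6)·0.9316^0·0.3634^4 = -0.017446
d^2_{1,-1}(0.7439) = +0.343912 -0.017446 = +0.326466
|D^2_{1,-1}|² = |d^2_{1,-1}(β)|² = (+0.326466)² = 0.106580 (the z-rotation phases have unit modulus)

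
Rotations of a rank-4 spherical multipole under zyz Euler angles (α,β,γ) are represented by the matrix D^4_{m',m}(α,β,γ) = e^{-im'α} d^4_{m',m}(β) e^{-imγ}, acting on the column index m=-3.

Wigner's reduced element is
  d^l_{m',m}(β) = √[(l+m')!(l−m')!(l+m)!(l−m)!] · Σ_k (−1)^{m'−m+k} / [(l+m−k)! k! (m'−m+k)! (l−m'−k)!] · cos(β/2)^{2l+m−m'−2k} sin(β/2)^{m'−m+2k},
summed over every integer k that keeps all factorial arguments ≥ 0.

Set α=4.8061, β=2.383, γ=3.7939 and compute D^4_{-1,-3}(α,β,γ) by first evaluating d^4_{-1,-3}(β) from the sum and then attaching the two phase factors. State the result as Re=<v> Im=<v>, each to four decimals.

First d^4_{-1,-3}(β=2.383), then the phase factors e^{-i(-1)α} and e^{-i(-3)γ}:
Half-angle: c=0.370267, s=0.928925. N=√(6·120·1·5040)=1904.940944
k: max(0,(-3)−(-1))=0 … min(4+(-3),4−(-1))=1
  k=0: (−1)^2·1904.9409/(240)·0.3703^6·0.9289^2 = +0.017649
  k=1: (−1)^3·1904.9409/(144)·0.3703^4·0.9289^4 = -0.185141
d^4_{-1,-3}(2.383) = +0.017649 -0.185141 = -0.167492
Phases: e^{-i·(-1)·4.8061}=+0.093574-0.995612i, e^{-i·(-3)·3.7939}=+0.376602-0.926375i ⇒ D=+0.148577+0.077320i

Re=0.1486 Im=0.0773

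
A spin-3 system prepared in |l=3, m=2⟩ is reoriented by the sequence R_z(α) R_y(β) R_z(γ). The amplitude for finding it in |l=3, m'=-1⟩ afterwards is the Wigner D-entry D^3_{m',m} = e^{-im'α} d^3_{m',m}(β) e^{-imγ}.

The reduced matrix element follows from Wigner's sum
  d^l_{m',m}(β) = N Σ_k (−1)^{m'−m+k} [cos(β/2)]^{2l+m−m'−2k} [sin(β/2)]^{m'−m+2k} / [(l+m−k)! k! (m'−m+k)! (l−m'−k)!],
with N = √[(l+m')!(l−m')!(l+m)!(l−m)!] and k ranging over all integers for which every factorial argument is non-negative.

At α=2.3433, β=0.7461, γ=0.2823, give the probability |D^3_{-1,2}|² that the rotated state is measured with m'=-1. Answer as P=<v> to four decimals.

P=0.0521

First d^3_{-1,2}(β=0.7461), then the phase factors e^{-i(-1)α} and e^{-i(2)γ}:
With c≡cos(β/2)=0.931220 and s≡sin(β/2)=0.364457, N=[2·24·120·1]^{1/2}=75.894664
The bounds max(0,m−m')=3 and min(l+m,l−m')=4 give 2 terms
  k=3: (−1)^0·75.8947/(12)·0.9312^3·0.3645^3 = +0.247245
  k=4: (−1)^1·75.8947/(24)·0.9312^1·0.3645^5 = -0.018936
d^3_{-1,2}(0.7461) = +0.247245 -0.018936 = +0.228309
|D^3_{-1,2}|² = |d^3_{-1,2}(β)|² = (+0.228309)² = 0.052125 (the z-rotation phases have unit modulus)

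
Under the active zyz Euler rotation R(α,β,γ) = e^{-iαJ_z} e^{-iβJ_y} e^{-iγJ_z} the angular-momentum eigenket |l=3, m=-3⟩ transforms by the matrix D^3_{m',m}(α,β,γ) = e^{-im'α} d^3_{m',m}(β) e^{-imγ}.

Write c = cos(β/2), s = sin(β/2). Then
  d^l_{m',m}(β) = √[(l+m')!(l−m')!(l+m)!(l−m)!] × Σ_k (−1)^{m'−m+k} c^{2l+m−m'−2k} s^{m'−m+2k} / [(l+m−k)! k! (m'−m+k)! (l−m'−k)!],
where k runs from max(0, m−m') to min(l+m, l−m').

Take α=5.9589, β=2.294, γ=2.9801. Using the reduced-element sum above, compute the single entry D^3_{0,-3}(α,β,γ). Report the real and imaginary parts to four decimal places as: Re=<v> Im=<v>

Split into d^3_{0,-3}(β=2.294) × two z-phases.
With c≡cos(β/2)=0.411224 and s≡sin(β/2)=0.911534, N=[6·6·1·720]^{1/2}=160.996894
k: max(0,(-3)−(0))=0 … min(3+(-3),3−(0))=0
  k=0: (−1)^3·160.9969/(36)·0.4112^3·0.9115^3 = -0.235542
d^3_{0,-3}(2.294) = -0.235542
D = (+1.000000+0.000000i)·(-0.235542)·(-0.884918+0.465746i) = +0.208436-0.109703i

Re=0.2084 Im=-0.1097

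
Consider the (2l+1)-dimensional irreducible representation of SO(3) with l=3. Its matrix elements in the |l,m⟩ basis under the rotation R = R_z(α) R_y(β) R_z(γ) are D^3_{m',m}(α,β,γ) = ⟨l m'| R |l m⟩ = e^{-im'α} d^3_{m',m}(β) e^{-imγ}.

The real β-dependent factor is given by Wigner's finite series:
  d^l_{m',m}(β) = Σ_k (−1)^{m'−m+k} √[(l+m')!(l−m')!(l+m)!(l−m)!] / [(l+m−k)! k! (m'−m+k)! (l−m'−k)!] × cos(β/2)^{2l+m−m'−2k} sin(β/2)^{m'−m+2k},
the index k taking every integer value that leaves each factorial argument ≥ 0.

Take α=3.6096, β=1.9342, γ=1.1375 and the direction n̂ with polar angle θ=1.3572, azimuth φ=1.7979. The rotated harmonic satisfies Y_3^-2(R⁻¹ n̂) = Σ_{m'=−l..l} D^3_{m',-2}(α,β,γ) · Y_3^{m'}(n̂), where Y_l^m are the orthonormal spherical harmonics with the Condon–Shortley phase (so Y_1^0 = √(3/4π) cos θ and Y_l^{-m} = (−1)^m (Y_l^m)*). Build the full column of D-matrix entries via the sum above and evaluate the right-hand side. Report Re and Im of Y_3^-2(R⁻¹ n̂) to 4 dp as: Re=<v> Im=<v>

Need the full column D^3_{m',-2} for m'=−3..3 at α=3.6096, β=1.9342, γ=1.1375.
cos(β/2)=0.567689, sin(β/2)=0.823243
d^3_{-3,-2}: single k=1 term ⇒ +0.118893;  D = +0.102133+0.060865i
d^3_{-2,-2}: k∈[0..1] ⇒ +0.033471 -0.351940 = -0.318470;  D = +0.317702+0.022091i
d^3_{-1,-2}: k∈[0..1] ⇒ -0.153491 +0.645574 = +0.492084;  D = +0.453510-0.190985i
d^3_{0,-2}: k∈[0..1] ⇒ +0.385531 -0.810763 = -0.425232;  D = +0.275307-0.324081i
d^3_{1,-2}: k∈[0..1] ⇒ -0.645574 +0.678814 = +0.033240;  D = +0.007778-0.032317i
d^3_{2,-2}: k∈[0..1] ⇒ +0.740122 -0.311292 = +0.428830;  D = +0.098520+0.417360i
d^3_{3,-2}: single k=0 term ⇒ -0.525807;  D = +0.338661+0.402221i
Y_3^{m'}(θ=1.3572,φ=1.7979) and Σ D·Y over m':
  (+0.1021+0.0609i)·(+0.2453+0.3025i)  (+0.3177+0.0221i)·(-0.1859+0.0908i)  (+0.4535-0.1910i)·(+0.0551+0.2386i)  (+0.2753-0.3241i)·(-0.2195+0.0000i)  (+0.0078-0.0323i)·(-0.0551+0.2386i)  (+0.0985+0.4174i)·(-0.1859-0.0908i)  (+0.3387+0.4022i)·(-0.2453+0.3025i)
Y_3^-2(R⁻¹ n̂) = -0.222178+0.160262i

Re=-0.2222 Im=0.1603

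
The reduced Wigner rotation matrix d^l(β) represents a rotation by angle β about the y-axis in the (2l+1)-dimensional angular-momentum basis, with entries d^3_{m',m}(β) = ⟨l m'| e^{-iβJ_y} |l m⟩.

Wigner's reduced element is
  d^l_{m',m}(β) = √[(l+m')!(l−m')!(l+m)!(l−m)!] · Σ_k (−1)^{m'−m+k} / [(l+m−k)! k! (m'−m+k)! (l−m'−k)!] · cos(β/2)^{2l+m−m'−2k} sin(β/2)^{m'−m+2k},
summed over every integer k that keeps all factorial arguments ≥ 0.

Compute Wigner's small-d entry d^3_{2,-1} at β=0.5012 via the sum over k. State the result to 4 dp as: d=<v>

d^3_{2,-1}(β=0.5012) via Wigner's sum:
c=cos(0.5012/2)=0.968764, s=sin(0.5012/2)=0.247985; N=√[120·1·2·24]=75.894664
k∈{0,1} keeps every argument non-negative
  k=0: (−1)^3·75.8947/(12)·0.9688^3·0.2480^3 = -0.087692
  k=1: (−1)^4·75.8947/(24)·0.9688^1·0.2480^5 = +0.002873
d^3_{2,-1}(0.5012) = -0.087692 +0.002873 = -0.084819

d=-0.0848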